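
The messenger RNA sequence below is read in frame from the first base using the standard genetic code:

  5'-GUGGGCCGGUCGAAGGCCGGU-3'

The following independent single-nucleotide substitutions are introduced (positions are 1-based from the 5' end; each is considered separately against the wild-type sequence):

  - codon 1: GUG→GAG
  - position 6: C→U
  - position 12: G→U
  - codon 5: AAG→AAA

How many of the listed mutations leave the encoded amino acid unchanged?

3

Codon 1: GUG (Val) → GAG (Glu) — missense.
Codon 2: GGC (Gly) → GGU (Gly) — synonymous.
Codon 4: UCG (Ser) → UCU (Ser) — synonymous.
Codon 5: AAG (Lys) → AAA (Lys) — synonymous.
Synonymous: 3 of 4.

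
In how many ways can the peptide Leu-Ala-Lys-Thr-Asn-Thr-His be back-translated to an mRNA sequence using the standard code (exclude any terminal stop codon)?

Leu: 6 codons.
Ala: 4 codons.
Lys: 2 codons.
Thr: 4 codons.
Asn: 2 codons.
Thr: 4 codons.
His: 2 codons.
6 × 4 × 2 × 4 × 2 × 4 × 2 = 3072.

3072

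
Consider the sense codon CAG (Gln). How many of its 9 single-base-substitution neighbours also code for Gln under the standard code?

Position 1: none → 0 synonymous.
Position 2: none → 0 synonymous.
Position 3: CAA → 1 synonymous.
Total: 0 + 0 + 1 = 1.

1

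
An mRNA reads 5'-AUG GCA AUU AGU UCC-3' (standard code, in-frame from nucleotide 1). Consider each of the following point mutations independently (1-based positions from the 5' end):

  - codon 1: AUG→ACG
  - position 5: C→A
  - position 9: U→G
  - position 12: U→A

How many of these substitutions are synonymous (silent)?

0

Codon 1: AUG (Met) → ACG (Thr) — missense.
Codon 2: GCA (Ala) → GAA (Glu) — missense.
Codon 3: AUU (Ile) → AUG (Met) — missense.
Codon 4: AGU (Ser) → AGA (Arg) — missense.
Synonymous: 0 of 4.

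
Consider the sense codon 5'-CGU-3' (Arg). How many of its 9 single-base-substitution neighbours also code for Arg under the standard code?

3

Position 1: none → 0 synonymous.
Position 2: none → 0 synonymous.
Position 3: CGC, CGA, CGG → 3 synonymous.
Total: 0 + 0 + 3 = 3.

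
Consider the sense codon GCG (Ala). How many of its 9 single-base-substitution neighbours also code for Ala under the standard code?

3

Position 1: none → 0 synonymous.
Position 2: none → 0 synonymous.
Position 3: GCU, GCC, GCA → 3 synonymous.
Total: 0 + 0 + 3 = 3.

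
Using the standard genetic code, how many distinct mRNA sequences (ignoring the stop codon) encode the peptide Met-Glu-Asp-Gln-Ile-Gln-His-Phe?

192

Met: 1 codon.
Glu: 2 codons.
Asp: 2 codons.
Gln: 2 codons.
Ile: 3 codons.
Gln: 2 codons.
His: 2 codons.
Phe: 2 codons.
1 × 2 × 2 × 2 × 3 × 2 × 2 × 2 = 192.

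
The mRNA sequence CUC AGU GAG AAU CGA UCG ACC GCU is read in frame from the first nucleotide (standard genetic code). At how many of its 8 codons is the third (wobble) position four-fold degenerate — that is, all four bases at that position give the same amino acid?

5

Codon 1 CUC (Leu): third position 4-fold.
Codon 2 AGU (Ser): third position 2-fold.
Codon 3 GAG (Glu): third position 2-fold.
Codon 4 AAU (Asn): third position 2-fold.
Codon 5 CGA (Arg): third position 4-fold.
Codon 6 UCG (Ser): third position 4-fold.
Codon 7 ACC (Thr): third position 4-fold.
Codon 8 GCU (Ala): third position 4-fold.
Four-fold degenerate third positions: 5.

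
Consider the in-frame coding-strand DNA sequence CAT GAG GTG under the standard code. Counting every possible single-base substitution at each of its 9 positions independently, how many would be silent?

5

Codon 1 (CAT, His): 1 synonymous substitution.
Codon 2 (GAG, Glu): 1 synonymous substitution.
Codon 3 (GTG, Val): 3 synonymous substitutions.
Total: 1 + 1 + 3 = 5.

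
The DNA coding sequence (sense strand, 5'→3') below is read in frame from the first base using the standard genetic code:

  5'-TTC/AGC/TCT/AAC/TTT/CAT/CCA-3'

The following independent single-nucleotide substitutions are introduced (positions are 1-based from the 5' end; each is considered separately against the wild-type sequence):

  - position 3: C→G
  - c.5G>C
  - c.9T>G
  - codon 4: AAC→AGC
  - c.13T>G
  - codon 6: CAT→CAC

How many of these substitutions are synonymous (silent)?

Codon 1: TTC (Phe) → TTG (Leu) — missense.
Codon 2: AGC (Ser) → ACC (Thr) — missense.
Codon 3: TCT (Ser) → TCG (Ser) — synonymous.
Codon 4: AAC (Asn) → AGC (Ser) — missense.
Codon 5: TTT (Phe) → GTT (Val) — missense.
Codon 6: CAT (His) → CAC (His) — synonymous.
Synonymous: 2 of 6.

2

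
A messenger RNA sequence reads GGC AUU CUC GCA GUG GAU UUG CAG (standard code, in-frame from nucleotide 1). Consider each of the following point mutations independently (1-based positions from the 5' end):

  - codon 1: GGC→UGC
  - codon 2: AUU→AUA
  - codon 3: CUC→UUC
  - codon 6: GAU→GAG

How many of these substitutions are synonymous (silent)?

Codon 1: GGC (Gly) → UGC (Cys) — missense.
Codon 2: AUU (Ile) → AUA (Ile) — synonymous.
Codon 3: CUC (Leu) → UUC (Phe) — missense.
Codon 6: GAU (Asp) → GAG (Glu) — missense.
Synonymous: 1 of 4.

1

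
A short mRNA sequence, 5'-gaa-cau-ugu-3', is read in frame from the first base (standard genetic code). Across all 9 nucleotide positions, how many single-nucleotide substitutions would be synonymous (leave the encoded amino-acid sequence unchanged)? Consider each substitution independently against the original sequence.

Codon 1 (GAA, Glu): 1 synonymous substitution.
Codon 2 (CAU, His): 1 synonymous substitution.
Codon 3 (UGU, Cys): 1 synonymous substitution.
Total: 1 + 1 + 1 = 3.

3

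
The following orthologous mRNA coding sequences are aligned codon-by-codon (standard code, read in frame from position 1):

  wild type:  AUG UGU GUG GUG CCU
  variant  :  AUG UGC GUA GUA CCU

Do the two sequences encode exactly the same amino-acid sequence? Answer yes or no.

yes

Codon 1: AUG Met / AUG Met — identical.
Codon 2: UGU Cys / UGC Cys — synonymous.
Codon 3: GUG Val / GUA Val — synonymous.
Codon 4: GUG Val / GUA Val — synonymous.
Codon 5: CCU Pro / CCU Pro — identical.
Nonsynonymous differences: 0 → same protein.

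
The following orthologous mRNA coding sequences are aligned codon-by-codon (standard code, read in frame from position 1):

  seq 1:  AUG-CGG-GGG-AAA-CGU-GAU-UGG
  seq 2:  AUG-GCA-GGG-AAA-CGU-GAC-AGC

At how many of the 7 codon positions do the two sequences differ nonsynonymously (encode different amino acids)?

2

Codon 1: AUG Met / AUG Met — identical.
Codon 2: CGG Arg / GCA Ala — nonsynonymous.
Codon 3: GGG Gly / GGG Gly — identical.
Codon 4: AAA Lys / AAA Lys — identical.
Codon 5: CGU Arg / CGU Arg — identical.
Codon 6: GAU Asp / GAC Asp — synonymous.
Codon 7: UGG Trp / AGC Ser — nonsynonymous.
Nonsynonymous differences: 2.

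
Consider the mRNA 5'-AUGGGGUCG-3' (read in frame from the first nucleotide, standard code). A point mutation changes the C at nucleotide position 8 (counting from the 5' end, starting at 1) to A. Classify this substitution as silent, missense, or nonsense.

Position 8 falls in codon 3: UCG → Ser.
After the substitution the codon is UAG → Stop.
The new codon is a stop codon, so this is a nonsense mutation.

nonsense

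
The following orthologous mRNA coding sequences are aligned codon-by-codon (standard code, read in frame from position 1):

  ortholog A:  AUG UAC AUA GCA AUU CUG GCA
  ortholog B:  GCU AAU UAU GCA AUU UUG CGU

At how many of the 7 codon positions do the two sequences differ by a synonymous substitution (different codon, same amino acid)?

1

Codon 1: AUG Met / GCU Ala — nonsynonymous.
Codon 2: UAC Tyr / AAU Asn — nonsynonymous.
Codon 3: AUA Ile / UAU Tyr — nonsynonymous.
Codon 4: GCA Ala / GCA Ala — identical.
Codon 5: AUU Ile / AUU Ile — identical.
Codon 6: CUG Leu / UUG Leu — synonymous.
Codon 7: GCA Ala / CGU Arg — nonsynonymous.
Synonymous differences: 1.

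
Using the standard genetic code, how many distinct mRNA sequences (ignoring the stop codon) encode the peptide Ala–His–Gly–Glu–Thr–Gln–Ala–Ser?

Ala: 4 codons.
His: 2 codons.
Gly: 4 codons.
Glu: 2 codons.
Thr: 4 codons.
Gln: 2 codons.
Ala: 4 codons.
Ser: 6 codons.
4 × 2 × 4 × 2 × 4 × 2 × 4 × 6 = 12288.

12288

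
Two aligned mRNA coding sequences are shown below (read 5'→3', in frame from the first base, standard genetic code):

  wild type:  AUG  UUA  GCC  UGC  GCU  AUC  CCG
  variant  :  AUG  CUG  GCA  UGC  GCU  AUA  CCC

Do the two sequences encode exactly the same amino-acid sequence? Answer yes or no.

yes

Codon 1: AUG Met / AUG Met — identical.
Codon 2: UUA Leu / CUG Leu — synonymous.
Codon 3: GCC Ala / GCA Ala — synonymous.
Codon 4: UGC Cys / UGC Cys — identical.
Codon 5: GCU Ala / GCU Ala — identical.
Codon 6: AUC Ile / AUA Ile — synonymous.
Codon 7: CCG Pro / CCC Pro — synonymous.
Nonsynonymous differences: 0 → same protein.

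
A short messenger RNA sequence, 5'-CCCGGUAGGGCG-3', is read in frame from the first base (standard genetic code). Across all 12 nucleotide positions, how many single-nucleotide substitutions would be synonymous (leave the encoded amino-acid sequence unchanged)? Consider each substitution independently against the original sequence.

11

Codon 1 (CCC, Pro): 3 synonymous substitutions.
Codon 2 (GGU, Gly): 3 synonymous substitutions.
Codon 3 (AGG, Arg): 2 synonymous substitutions.
Codon 4 (GCG, Ala): 3 synonymous substitutions.
Total: 3 + 3 + 2 + 3 = 11.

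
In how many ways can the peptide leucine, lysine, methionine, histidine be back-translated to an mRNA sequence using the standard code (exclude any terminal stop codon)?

Leu: 6 codons.
Lys: 2 codons.
Met: 1 codon.
His: 2 codons.
6 × 2 × 1 × 2 = 24.

24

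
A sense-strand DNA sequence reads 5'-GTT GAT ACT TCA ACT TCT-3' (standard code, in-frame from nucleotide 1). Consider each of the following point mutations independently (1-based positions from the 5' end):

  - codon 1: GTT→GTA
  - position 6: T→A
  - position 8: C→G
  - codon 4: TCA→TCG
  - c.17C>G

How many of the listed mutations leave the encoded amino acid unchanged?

2

Codon 1: GTT (Val) → GTA (Val) — synonymous.
Codon 2: GAT (Asp) → GAA (Glu) — missense.
Codon 3: ACT (Thr) → AGT (Ser) — missense.
Codon 4: TCA (Ser) → TCG (Ser) — synonymous.
Codon 6: TCT (Ser) → TGT (Cys) — missense.
Synonymous: 2 of 5.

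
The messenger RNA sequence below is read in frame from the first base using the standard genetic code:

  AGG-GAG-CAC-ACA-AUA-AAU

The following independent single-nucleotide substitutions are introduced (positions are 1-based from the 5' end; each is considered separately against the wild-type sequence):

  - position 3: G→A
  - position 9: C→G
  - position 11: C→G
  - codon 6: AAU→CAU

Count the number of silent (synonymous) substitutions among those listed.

Codon 1: AGG (Arg) → AGA (Arg) — synonymous.
Codon 3: CAC (His) → CAG (Gln) — missense.
Codon 4: ACA (Thr) → AGA (Arg) — missense.
Codon 6: AAU (Asn) → CAU (His) — missense.
Synonymous: 1 of 4.

1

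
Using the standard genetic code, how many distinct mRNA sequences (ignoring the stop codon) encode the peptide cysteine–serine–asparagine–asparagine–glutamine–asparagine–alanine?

768

Cys: 2 codons.
Ser: 6 codons.
Asn: 2 codons.
Asn: 2 codons.
Gln: 2 codons.
Asn: 2 codons.
Ala: 4 codons.
2 × 6 × 2 × 2 × 2 × 2 × 4 = 768.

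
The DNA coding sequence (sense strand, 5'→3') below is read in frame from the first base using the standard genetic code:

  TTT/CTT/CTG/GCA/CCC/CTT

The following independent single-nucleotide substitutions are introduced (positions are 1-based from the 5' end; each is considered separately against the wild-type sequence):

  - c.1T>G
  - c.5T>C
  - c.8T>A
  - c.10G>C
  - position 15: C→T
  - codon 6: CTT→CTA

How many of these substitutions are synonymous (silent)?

Codon 1: TTT (Phe) → GTT (Val) — missense.
Codon 2: CTT (Leu) → CCT (Pro) — missense.
Codon 3: CTG (Leu) → CAG (Gln) — missense.
Codon 4: GCA (Ala) → CCA (Pro) — missense.
Codon 5: CCC (Pro) → CCT (Pro) — synonymous.
Codon 6: CTT (Leu) → CTA (Leu) — synonymous.
Synonymous: 2 of 6.

2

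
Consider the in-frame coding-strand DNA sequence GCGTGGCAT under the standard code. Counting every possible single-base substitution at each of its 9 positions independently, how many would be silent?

4

Codon 1 (GCG, Ala): 3 synonymous substitutions.
Codon 2 (TGG, Trp): 0 synonymous substitutions.
Codon 3 (CAT, His): 1 synonymous substitution.
Total: 3 + 0 + 1 = 4.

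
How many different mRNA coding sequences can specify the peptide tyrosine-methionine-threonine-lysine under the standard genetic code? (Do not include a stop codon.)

Tyr: 2 codons.
Met: 1 codon.
Thr: 4 codons.
Lys: 2 codons.
2 × 1 × 4 × 2 = 16.

16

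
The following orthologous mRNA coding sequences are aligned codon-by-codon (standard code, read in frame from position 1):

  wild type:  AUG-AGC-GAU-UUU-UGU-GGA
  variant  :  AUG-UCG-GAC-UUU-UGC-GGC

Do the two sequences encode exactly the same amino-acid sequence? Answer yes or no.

Codon 1: AUG Met / AUG Met — identical.
Codon 2: AGC Ser / UCG Ser — synonymous.
Codon 3: GAU Asp / GAC Asp — synonymous.
Codon 4: UUU Phe / UUU Phe — identical.
Codon 5: UGU Cys / UGC Cys — synonymous.
Codon 6: GGA Gly / GGC Gly — synonymous.
Nonsynonymous differences: 0 → same protein.

yes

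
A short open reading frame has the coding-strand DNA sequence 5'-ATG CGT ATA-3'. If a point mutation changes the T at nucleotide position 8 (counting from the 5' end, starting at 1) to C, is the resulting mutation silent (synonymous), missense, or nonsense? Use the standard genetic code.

missense

Position 8 falls in codon 3: ATA → Ile.
After the substitution the codon is ACA → Thr.
Ile ≠ Thr, so this is a missense mutation.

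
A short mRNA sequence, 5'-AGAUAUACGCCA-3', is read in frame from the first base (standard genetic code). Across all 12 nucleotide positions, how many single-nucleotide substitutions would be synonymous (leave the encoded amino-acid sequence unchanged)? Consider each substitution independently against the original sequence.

9

Codon 1 (AGA, Arg): 2 synonymous substitutions.
Codon 2 (UAU, Tyr): 1 synonymous substitution.
Codon 3 (ACG, Thr): 3 synonymous substitutions.
Codon 4 (CCA, Pro): 3 synonymous substitutions.
Total: 2 + 1 + 3 + 3 = 9.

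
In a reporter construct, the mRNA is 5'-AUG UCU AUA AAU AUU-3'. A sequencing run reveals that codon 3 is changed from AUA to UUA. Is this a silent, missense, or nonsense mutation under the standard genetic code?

Position 7 falls in codon 3: AUA → Ile.
After the substitution the codon is UUA → Leu.
Ile ≠ Leu, so this is a missense mutation.

missense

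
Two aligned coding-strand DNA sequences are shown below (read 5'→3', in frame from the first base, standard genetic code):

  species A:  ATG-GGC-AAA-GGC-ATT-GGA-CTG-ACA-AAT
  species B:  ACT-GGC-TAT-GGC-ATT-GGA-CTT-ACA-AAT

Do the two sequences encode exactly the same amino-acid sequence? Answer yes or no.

Codon 1: ATG Met / ACT Thr — nonsynonymous.
Codon 2: GGC Gly / GGC Gly — identical.
Codon 3: AAA Lys / TAT Tyr — nonsynonymous.
Codon 4: GGC Gly / GGC Gly — identical.
Codon 5: ATT Ile / ATT Ile — identical.
Codon 6: GGA Gly / GGA Gly — identical.
Codon 7: CTG Leu / CTT Leu — synonymous.
Codon 8: ACA Thr / ACA Thr — identical.
Codon 9: AAT Asn / AAT Asn — identical.
Nonsynonymous differences: 2 → different protein.

no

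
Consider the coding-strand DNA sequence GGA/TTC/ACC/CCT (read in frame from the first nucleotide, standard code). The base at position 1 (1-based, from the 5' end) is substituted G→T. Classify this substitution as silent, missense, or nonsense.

nonsense

Position 1 falls in codon 1: GGA → Gly.
After the substitution the codon is TGA → Stop.
The new codon is a stop codon, so this is a nonsense mutation.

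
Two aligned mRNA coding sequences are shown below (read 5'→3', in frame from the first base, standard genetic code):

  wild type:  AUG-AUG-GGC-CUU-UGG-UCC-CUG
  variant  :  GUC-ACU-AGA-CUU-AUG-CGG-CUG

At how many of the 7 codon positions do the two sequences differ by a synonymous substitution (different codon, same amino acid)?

Codon 1: AUG Met / GUC Val — nonsynonymous.
Codon 2: AUG Met / ACU Thr — nonsynonymous.
Codon 3: GGC Gly / AGA Arg — nonsynonymous.
Codon 4: CUU Leu / CUU Leu — identical.
Codon 5: UGG Trp / AUG Met — nonsynonymous.
Codon 6: UCC Ser / CGG Arg — nonsynonymous.
Codon 7: CUG Leu / CUG Leu — identical.
Synonymous differences: 0.

0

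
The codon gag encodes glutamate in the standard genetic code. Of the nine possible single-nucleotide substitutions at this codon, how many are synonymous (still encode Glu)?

1

Position 1: none → 0 synonymous.
Position 2: none → 0 synonymous.
Position 3: GAA → 1 synonymous.
Total: 0 + 0 + 1 = 1.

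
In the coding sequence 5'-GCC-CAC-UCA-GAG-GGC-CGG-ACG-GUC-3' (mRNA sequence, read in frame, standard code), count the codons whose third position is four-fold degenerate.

6

Codon 1 GCC (Ala): third position 4-fold.
Codon 2 CAC (His): third position 2-fold.
Codon 3 UCA (Ser): third position 4-fold.
Codon 4 GAG (Glu): third position 2-fold.
Codon 5 GGC (Gly): third position 4-fold.
Codon 6 CGG (Arg): third position 4-fold.
Codon 7 ACG (Thr): third position 4-fold.
Codon 8 GUC (Val): third position 4-fold.
Four-fold degenerate third positions: 6.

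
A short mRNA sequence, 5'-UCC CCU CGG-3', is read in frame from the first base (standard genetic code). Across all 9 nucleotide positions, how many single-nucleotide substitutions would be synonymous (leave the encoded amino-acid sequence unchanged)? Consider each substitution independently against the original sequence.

10

Codon 1 (UCC, Ser): 3 synonymous substitutions.
Codon 2 (CCU, Pro): 3 synonymous substitutions.
Codon 3 (CGG, Arg): 4 synonymous substitutions.
Total: 3 + 3 + 4 = 10.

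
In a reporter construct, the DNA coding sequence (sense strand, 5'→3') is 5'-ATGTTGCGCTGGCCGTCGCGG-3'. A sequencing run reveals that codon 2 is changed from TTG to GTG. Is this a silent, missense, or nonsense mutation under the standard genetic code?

Position 4 falls in codon 2: TTG → Leu.
After the substitution the codon is GTG → Val.
Leu ≠ Val, so this is a missense mutation.

missense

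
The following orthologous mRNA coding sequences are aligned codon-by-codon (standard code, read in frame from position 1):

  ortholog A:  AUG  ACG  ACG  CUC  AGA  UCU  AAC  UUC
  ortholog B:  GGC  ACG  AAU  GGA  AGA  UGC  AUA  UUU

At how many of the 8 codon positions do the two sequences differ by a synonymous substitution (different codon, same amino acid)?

Codon 1: AUG Met / GGC Gly — nonsynonymous.
Codon 2: ACG Thr / ACG Thr — identical.
Codon 3: ACG Thr / AAU Asn — nonsynonymous.
Codon 4: CUC Leu / GGA Gly — nonsynonymous.
Codon 5: AGA Arg / AGA Arg — identical.
Codon 6: UCU Ser / UGC Cys — nonsynonymous.
Codon 7: AAC Asn / AUA Ile — nonsynonymous.
Codon 8: UUC Phe / UUU Phe — synonymous.
Synonymous differences: 1.

1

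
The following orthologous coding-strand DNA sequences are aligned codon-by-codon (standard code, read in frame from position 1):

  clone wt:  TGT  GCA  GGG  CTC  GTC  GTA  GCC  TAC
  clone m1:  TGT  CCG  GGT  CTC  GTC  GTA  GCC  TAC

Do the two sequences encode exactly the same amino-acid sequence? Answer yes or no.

no

Codon 1: TGT Cys / TGT Cys — identical.
Codon 2: GCA Ala / CCG Pro — nonsynonymous.
Codon 3: GGG Gly / GGT Gly — synonymous.
Codon 4: CTC Leu / CTC Leu — identical.
Codon 5: GTC Val / GTC Val — identical.
Codon 6: GTA Val / GTA Val — identical.
Codon 7: GCC Ala / GCC Ala — identical.
Codon 8: TAC Tyr / TAC Tyr — identical.
Nonsynonymous differences: 1 → different protein.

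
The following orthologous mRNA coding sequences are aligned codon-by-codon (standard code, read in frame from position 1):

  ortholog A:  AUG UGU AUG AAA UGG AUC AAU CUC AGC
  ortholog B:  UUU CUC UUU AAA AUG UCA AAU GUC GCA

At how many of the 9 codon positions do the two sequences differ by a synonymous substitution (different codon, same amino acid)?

0

Codon 1: AUG Met / UUU Phe — nonsynonymous.
Codon 2: UGU Cys / CUC Leu — nonsynonymous.
Codon 3: AUG Met / UUU Phe — nonsynonymous.
Codon 4: AAA Lys / AAA Lys — identical.
Codon 5: UGG Trp / AUG Met — nonsynonymous.
Codon 6: AUC Ile / UCA Ser — nonsynonymous.
Codon 7: AAU Asn / AAU Asn — identical.
Codon 8: CUC Leu / GUC Val — nonsynonymous.
Codon 9: AGC Ser / GCA Ala — nonsynonymous.
Synonymous differences: 0.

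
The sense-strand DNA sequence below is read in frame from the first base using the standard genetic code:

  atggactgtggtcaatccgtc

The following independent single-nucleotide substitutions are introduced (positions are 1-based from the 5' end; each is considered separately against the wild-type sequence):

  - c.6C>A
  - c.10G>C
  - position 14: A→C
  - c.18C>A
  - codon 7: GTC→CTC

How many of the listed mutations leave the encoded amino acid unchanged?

1

Codon 2: GAC (Asp) → GAA (Glu) — missense.
Codon 4: GGT (Gly) → CGT (Arg) — missense.
Codon 5: CAA (Gln) → CCA (Pro) — missense.
Codon 6: TCC (Ser) → TCA (Ser) — synonymous.
Codon 7: GTC (Val) → CTC (Leu) — missense.
Synonymous: 1 of 5.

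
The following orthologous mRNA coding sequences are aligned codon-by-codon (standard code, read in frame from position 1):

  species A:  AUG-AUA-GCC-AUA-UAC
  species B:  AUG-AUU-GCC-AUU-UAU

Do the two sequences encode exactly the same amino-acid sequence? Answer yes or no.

yes

Codon 1: AUG Met / AUG Met — identical.
Codon 2: AUA Ile / AUU Ile — synonymous.
Codon 3: GCC Ala / GCC Ala — identical.
Codon 4: AUA Ile / AUU Ile — synonymous.
Codon 5: UAC Tyr / UAU Tyr — synonymous.
Nonsynonymous differences: 0 → same protein.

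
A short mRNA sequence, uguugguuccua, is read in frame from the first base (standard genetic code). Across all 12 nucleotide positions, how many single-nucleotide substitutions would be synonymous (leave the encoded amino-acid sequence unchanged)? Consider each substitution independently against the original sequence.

Codon 1 (UGU, Cys): 1 synonymous substitution.
Codon 2 (UGG, Trp): 0 synonymous substitutions.
Codon 3 (UUC, Phe): 1 synonymous substitution.
Codon 4 (CUA, Leu): 4 synonymous substitutions.
Total: 1 + 0 + 1 + 4 = 6.

6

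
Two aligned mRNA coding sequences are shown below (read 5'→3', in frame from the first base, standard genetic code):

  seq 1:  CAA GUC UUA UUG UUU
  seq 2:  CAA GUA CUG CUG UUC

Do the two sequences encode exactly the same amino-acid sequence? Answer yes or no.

Codon 1: CAA Gln / CAA Gln — identical.
Codon 2: GUC Val / GUA Val — synonymous.
Codon 3: UUA Leu / CUG Leu — synonymous.
Codon 4: UUG Leu / CUG Leu — synonymous.
Codon 5: UUU Phe / UUC Phe — synonymous.
Nonsynonymous differences: 0 → same protein.

yes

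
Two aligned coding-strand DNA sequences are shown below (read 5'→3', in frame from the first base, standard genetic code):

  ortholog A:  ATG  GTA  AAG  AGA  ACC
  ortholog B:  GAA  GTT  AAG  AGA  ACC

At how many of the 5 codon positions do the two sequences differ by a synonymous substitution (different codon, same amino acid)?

Codon 1: ATG Met / GAA Glu — nonsynonymous.
Codon 2: GTA Val / GTT Val — synonymous.
Codon 3: AAG Lys / AAG Lys — identical.
Codon 4: AGA Arg / AGA Arg — identical.
Codon 5: ACC Thr / ACC Thr — identical.
Synonymous differences: 1.

1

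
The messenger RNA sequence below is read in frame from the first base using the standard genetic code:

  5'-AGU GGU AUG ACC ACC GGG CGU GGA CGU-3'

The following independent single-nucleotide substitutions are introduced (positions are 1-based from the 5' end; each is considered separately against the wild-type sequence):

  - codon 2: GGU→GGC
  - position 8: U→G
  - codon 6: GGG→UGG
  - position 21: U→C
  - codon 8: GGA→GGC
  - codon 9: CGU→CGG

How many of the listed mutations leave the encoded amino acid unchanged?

4

Codon 2: GGU (Gly) → GGC (Gly) — synonymous.
Codon 3: AUG (Met) → AGG (Arg) — missense.
Codon 6: GGG (Gly) → UGG (Trp) — missense.
Codon 7: CGU (Arg) → CGC (Arg) — synonymous.
Codon 8: GGA (Gly) → GGC (Gly) — synonymous.
Codon 9: CGU (Arg) → CGG (Arg) — synonymous.
Synonymous: 4 of 6.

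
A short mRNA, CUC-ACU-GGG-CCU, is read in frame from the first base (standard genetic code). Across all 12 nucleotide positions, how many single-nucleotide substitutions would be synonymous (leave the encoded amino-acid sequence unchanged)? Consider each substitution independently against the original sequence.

Codon 1 (CUC, Leu): 3 synonymous substitutions.
Codon 2 (ACU, Thr): 3 synonymous substitutions.
Codon 3 (GGG, Gly): 3 synonymous substitutions.
Codon 4 (CCU, Pro): 3 synonymous substitutions.
Total: 3 + 3 + 3 + 3 = 12.

12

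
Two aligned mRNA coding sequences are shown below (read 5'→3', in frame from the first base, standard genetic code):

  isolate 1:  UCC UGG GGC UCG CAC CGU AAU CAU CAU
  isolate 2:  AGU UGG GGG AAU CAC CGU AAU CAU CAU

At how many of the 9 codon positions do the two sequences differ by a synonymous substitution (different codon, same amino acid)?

2

Codon 1: UCC Ser / AGU Ser — synonymous.
Codon 2: UGG Trp / UGG Trp — identical.
Codon 3: GGC Gly / GGG Gly — synonymous.
Codon 4: UCG Ser / AAU Asn — nonsynonymous.
Codon 5: CAC His / CAC His — identical.
Codon 6: CGU Arg / CGU Arg — identical.
Codon 7: AAU Asn / AAU Asn — identical.
Codon 8: CAU His / CAU His — identical.
Codon 9: CAU His / CAU His — identical.
Synonymous differences: 2.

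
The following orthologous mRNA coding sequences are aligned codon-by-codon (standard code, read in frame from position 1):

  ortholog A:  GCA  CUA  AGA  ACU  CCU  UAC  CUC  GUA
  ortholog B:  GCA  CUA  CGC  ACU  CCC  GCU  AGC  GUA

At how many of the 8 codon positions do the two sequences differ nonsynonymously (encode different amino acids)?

Codon 1: GCA Ala / GCA Ala — identical.
Codon 2: CUA Leu / CUA Leu — identical.
Codon 3: AGA Arg / CGC Arg — synonymous.
Codon 4: ACU Thr / ACU Thr — identical.
Codon 5: CCU Pro / CCC Pro — synonymous.
Codon 6: UAC Tyr / GCU Ala — nonsynonymous.
Codon 7: CUC Leu / AGC Ser — nonsynonymous.
Codon 8: GUA Val / GUA Val — identical.
Nonsynonymous differences: 2.

2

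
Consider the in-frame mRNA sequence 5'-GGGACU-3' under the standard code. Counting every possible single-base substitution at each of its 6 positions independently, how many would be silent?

Codon 1 (GGG, Gly): 3 synonymous substitutions.
Codon 2 (ACU, Thr): 3 synonymous substitutions.
Total: 3 + 3 = 6.

6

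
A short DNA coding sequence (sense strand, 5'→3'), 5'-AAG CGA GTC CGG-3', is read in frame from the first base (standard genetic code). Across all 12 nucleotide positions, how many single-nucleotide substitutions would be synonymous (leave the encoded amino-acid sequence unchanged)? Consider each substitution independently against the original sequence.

12

Codon 1 (AAG, Lys): 1 synonymous substitution.
Codon 2 (CGA, Arg): 4 synonymous substitutions.
Codon 3 (GTC, Val): 3 synonymous substitutions.
Codon 4 (CGG, Arg): 4 synonymous substitutions.
Total: 1 + 4 + 3 + 4 = 12.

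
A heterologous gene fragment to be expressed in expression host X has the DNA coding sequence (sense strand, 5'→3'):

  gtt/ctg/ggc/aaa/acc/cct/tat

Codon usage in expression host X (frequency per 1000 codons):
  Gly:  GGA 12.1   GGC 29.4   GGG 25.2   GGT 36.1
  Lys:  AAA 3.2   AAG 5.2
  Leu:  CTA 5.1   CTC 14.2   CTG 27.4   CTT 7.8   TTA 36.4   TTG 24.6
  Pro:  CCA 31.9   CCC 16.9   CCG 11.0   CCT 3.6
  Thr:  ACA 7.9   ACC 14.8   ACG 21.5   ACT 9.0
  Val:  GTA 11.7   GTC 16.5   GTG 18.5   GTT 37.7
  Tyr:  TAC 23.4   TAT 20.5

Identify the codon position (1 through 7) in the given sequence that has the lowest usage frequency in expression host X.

4

Codon 1 GTT (Val): 37.7 per 1000.
Codon 2 CTG (Leu): 27.4 per 1000.
Codon 3 GGC (Gly): 29.4 per 1000.
Codon 4 AAA (Lys): 3.2 per 1000.
Codon 5 ACC (Thr): 14.8 per 1000.
Codon 6 CCT (Pro): 3.6 per 1000.
Codon 7 TAT (Tyr): 20.5 per 1000.
Lowest frequency is 3.2 at codon 4.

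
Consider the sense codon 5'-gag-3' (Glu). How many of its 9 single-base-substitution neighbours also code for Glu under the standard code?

1

Position 1: none → 0 synonymous.
Position 2: none → 0 synonymous.
Position 3: GAA → 1 synonymous.
Total: 0 + 0 + 1 = 1.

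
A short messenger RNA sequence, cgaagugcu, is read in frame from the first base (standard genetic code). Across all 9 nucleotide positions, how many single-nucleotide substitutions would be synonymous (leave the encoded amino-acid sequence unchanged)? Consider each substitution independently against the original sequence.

Codon 1 (CGA, Arg): 4 synonymous substitutions.
Codon 2 (AGU, Ser): 1 synonymous substitution.
Codon 3 (GCU, Ala): 3 synonymous substitutions.
Total: 4 + 1 + 3 = 8.

8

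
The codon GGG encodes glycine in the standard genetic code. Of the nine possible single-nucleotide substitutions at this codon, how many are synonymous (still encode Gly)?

3

Position 1: none → 0 synonymous.
Position 2: none → 0 synonymous.
Position 3: GGU, GGC, GGA → 3 synonymous.
Total: 0 + 0 + 3 = 3.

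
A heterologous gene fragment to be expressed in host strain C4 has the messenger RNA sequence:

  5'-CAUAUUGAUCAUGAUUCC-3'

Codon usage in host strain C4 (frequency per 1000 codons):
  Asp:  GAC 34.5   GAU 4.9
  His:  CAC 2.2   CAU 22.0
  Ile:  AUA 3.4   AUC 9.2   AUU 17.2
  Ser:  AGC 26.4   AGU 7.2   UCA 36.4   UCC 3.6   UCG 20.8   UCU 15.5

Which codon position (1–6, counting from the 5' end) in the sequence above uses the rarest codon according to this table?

6

Codon 1 CAU (His): 22.0 per 1000.
Codon 2 AUU (Ile): 17.2 per 1000.
Codon 3 GAU (Asp): 4.9 per 1000.
Codon 4 CAU (His): 22.0 per 1000.
Codon 5 GAU (Asp): 4.9 per 1000.
Codon 6 UCC (Ser): 3.6 per 1000.
Lowest frequency is 3.6 at codon 6.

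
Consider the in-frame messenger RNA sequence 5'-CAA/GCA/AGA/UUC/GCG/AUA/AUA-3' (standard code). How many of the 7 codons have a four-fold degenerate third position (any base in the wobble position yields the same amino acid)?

Codon 1 CAA (Gln): third position 2-fold.
Codon 2 GCA (Ala): third position 4-fold.
Codon 3 AGA (Arg): third position 2-fold.
Codon 4 UUC (Phe): third position 2-fold.
Codon 5 GCG (Ala): third position 4-fold.
Codon 6 AUA (Ile): third position 3-fold.
Codon 7 AUA (Ile): third position 3-fold.
Four-fold degenerate third positions: 2.

2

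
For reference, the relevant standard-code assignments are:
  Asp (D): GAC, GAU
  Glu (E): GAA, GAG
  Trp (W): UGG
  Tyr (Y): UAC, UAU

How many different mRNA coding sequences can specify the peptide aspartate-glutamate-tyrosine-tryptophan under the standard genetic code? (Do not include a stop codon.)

Asp: 2 codons.
Glu: 2 codons.
Tyr: 2 codons.
Trp: 1 codon.
2 × 2 × 2 × 1 = 8.

8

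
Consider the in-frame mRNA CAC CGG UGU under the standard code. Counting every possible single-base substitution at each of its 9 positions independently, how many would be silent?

6

Codon 1 (CAC, His): 1 synonymous substitution.
Codon 2 (CGG, Arg): 4 synonymous substitutions.
Codon 3 (UGU, Cys): 1 synonymous substitution.
Total: 1 + 4 + 1 = 6.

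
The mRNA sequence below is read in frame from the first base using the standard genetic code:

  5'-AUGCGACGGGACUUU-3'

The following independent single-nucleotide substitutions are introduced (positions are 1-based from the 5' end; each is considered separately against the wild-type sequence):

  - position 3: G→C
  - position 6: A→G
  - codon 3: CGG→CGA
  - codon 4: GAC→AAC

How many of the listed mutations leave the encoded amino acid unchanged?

2

Codon 1: AUG (Met) → AUC (Ile) — missense.
Codon 2: CGA (Arg) → CGG (Arg) — synonymous.
Codon 3: CGG (Arg) → CGA (Arg) — synonymous.
Codon 4: GAC (Asp) → AAC (Asn) — missense.
Synonymous: 2 of 4.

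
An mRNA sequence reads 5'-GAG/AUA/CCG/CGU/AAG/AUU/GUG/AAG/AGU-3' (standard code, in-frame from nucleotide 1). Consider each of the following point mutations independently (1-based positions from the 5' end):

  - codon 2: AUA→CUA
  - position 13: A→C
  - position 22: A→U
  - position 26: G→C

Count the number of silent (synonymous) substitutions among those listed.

Codon 2: AUA (Ile) → CUA (Leu) — missense.
Codon 5: AAG (Lys) → CAG (Gln) — missense.
Codon 8: AAG (Lys) → UAG (Stop) — nonsense.
Codon 9: AGU (Ser) → ACU (Thr) — missense.
Synonymous: 0 of 4.

0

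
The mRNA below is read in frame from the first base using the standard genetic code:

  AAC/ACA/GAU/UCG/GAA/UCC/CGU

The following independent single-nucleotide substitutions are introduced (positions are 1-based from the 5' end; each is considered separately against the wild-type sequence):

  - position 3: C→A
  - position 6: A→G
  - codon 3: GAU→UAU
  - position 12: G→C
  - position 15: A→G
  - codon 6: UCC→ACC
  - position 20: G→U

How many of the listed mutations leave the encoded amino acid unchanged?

3

Codon 1: AAC (Asn) → AAA (Lys) — missense.
Codon 2: ACA (Thr) → ACG (Thr) — synonymous.
Codon 3: GAU (Asp) → UAU (Tyr) — missense.
Codon 4: UCG (Ser) → UCC (Ser) — synonymous.
Codon 5: GAA (Glu) → GAG (Glu) — synonymous.
Codon 6: UCC (Ser) → ACC (Thr) — missense.
Codon 7: CGU (Arg) → CUU (Leu) — missense.
Synonymous: 3 of 7.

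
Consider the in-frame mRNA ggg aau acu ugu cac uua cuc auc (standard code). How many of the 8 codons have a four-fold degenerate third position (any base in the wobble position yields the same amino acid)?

3

Codon 1 GGG (Gly): third position 4-fold.
Codon 2 AAU (Asn): third position 2-fold.
Codon 3 ACU (Thr): third position 4-fold.
Codon 4 UGU (Cys): third position 2-fold.
Codon 5 CAC (His): third position 2-fold.
Codon 6 UUA (Leu): third position 2-fold.
Codon 7 CUC (Leu): third position 4-fold.
Codon 8 AUC (Ile): third position 3-fold.
Four-fold degenerate third positions: 3.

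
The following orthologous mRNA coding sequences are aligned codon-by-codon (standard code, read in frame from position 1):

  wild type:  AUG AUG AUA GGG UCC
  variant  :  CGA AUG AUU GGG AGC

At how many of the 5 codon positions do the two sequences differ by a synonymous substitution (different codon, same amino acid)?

2

Codon 1: AUG Met / CGA Arg — nonsynonymous.
Codon 2: AUG Met / AUG Met — identical.
Codon 3: AUA Ile / AUU Ile — synonymous.
Codon 4: GGG Gly / GGG Gly — identical.
Codon 5: UCC Ser / AGC Ser — synonymous.
Synonymous differences: 2.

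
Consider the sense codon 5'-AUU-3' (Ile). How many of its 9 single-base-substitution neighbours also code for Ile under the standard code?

2

Position 1: none → 0 synonymous.
Position 2: none → 0 synonymous.
Position 3: AUC, AUA → 2 synonymous.
Total: 0 + 0 + 2 = 2.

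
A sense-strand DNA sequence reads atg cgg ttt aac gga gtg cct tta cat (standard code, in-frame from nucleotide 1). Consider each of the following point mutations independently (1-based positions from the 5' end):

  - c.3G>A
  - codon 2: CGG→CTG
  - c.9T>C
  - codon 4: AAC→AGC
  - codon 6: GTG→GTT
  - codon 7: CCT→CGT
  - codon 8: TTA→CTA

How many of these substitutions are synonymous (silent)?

Codon 1: ATG (Met) → ATA (Ile) — missense.
Codon 2: CGG (Arg) → CTG (Leu) — missense.
Codon 3: TTT (Phe) → TTC (Phe) — synonymous.
Codon 4: AAC (Asn) → AGC (Ser) — missense.
Codon 6: GTG (Val) → GTT (Val) — synonymous.
Codon 7: CCT (Pro) → CGT (Arg) — missense.
Codon 8: TTA (Leu) → CTA (Leu) — synonymous.
Synonymous: 3 of 7.

3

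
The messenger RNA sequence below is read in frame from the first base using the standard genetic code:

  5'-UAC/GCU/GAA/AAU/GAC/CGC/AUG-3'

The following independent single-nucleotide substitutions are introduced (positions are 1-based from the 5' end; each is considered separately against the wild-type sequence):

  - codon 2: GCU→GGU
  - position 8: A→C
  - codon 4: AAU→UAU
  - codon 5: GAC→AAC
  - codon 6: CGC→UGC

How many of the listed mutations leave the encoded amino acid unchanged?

Codon 2: GCU (Ala) → GGU (Gly) — missense.
Codon 3: GAA (Glu) → GCA (Ala) — missense.
Codon 4: AAU (Asn) → UAU (Tyr) — missense.
Codon 5: GAC (Asp) → AAC (Asn) — missense.
Codon 6: CGC (Arg) → UGC (Cys) — missense.
Synonymous: 0 of 5.

0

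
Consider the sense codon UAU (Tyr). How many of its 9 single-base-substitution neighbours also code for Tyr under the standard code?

1

Position 1: none → 0 synonymous.
Position 2: none → 0 synonymous.
Position 3: UAC → 1 synonymous.
Total: 0 + 0 + 1 = 1.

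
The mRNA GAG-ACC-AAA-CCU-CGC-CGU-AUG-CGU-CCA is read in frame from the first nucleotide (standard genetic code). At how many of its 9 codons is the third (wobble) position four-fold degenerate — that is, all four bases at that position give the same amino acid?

Codon 1 GAG (Glu): third position 2-fold.
Codon 2 ACC (Thr): third position 4-fold.
Codon 3 AAA (Lys): third position 2-fold.
Codon 4 CCU (Pro): third position 4-fold.
Codon 5 CGC (Arg): third position 4-fold.
Codon 6 CGU (Arg): third position 4-fold.
Codon 7 AUG (Met): third position 1-fold.
Codon 8 CGU (Arg): third position 4-fold.
Codon 9 CCA (Pro): third position 4-fold.
Four-fold degenerate third positions: 6.

6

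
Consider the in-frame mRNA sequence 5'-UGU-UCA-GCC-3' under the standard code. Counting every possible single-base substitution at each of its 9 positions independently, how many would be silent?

7

Codon 1 (UGU, Cys): 1 synonymous substitution.
Codon 2 (UCA, Ser): 3 synonymous substitutions.
Codon 3 (GCC, Ala): 3 synonymous substitutions.
Total: 1 + 3 + 3 = 7.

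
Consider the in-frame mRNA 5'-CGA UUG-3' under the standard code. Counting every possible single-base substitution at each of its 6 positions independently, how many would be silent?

Codon 1 (CGA, Arg): 4 synonymous substitutions.
Codon 2 (UUG, Leu): 2 synonymous substitutions.
Total: 4 + 2 = 6.

6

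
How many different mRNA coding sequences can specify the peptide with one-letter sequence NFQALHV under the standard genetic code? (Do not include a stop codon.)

1536

Asn: 2 codons.
Phe: 2 codons.
Gln: 2 codons.
Ala: 4 codons.
Leu: 6 codons.
His: 2 codons.
Val: 4 codons.
2 × 2 × 2 × 4 × 6 × 2 × 4 = 1536.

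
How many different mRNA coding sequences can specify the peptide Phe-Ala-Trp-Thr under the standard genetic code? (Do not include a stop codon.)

32

Phe: 2 codons.
Ala: 4 codons.
Trp: 1 codon.
Thr: 4 codons.
2 × 4 × 1 × 4 = 32.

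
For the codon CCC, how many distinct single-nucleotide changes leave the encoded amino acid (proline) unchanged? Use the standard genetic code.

Position 1: none → 0 synonymous.
Position 2: none → 0 synonymous.
Position 3: CCT, CCA, CCG → 3 synonymous.
Total: 0 + 0 + 3 = 3.

3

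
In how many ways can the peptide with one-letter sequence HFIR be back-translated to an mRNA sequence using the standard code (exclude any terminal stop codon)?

72

His: 2 codons.
Phe: 2 codons.
Ile: 3 codons.
Arg: 6 codons.
2 × 2 × 3 × 6 = 72.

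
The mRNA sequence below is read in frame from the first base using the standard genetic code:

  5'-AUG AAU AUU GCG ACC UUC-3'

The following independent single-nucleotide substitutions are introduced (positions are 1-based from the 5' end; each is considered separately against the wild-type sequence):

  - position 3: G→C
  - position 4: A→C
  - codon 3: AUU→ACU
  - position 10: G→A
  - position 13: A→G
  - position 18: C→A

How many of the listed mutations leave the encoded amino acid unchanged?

Codon 1: AUG (Met) → AUC (Ile) — missense.
Codon 2: AAU (Asn) → CAU (His) — missense.
Codon 3: AUU (Ile) → ACU (Thr) — missense.
Codon 4: GCG (Ala) → ACG (Thr) — missense.
Codon 5: ACC (Thr) → GCC (Ala) — missense.
Codon 6: UUC (Phe) → UUA (Leu) — missense.
Synonymous: 0 of 6.

0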